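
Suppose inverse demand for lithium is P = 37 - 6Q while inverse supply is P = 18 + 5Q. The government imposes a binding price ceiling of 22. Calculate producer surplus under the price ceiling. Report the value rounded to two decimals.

Without the control, 37 - 6Q = 18 + 5Q so Q* = 1.7273 and P* = 26.6364.
At the ceiling price 22, quantity supplied is (22 - 18)/5 = 0.8; supply is the short side, so Q = 0.8 trades at P = 22.
PS is the triangle above supply below 22: (1/2)(0.8)(22 - 18) = 1.6.

1.60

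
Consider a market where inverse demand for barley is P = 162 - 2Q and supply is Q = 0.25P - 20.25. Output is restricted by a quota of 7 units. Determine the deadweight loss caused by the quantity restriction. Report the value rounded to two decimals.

Rewriting supply in inverse form: P = 81 + 4Q.
Without the quota, 162 - 2Q = 81 + 4Q gives Q* = 13.5.
At Q = 7 the demand price is 162 - 2(7) = 148 and the supply price is 81 + 4(7) = 109.
DWL = (1/2)(gap between curves at 7) x (Q* - 7) = (1/2)(39)(6.5) = 126.75.

126.75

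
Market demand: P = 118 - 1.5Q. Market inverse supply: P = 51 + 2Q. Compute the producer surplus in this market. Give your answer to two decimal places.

366.45

Set 118 - 1.5Q = 51 + 2Q, which gives 67 = 3.5Q, so Q* = 19.1429 and P* = 118 - 1.5(19.1429) = 89.2857.
PS is the area between P* and the supply curve from 0 to Q*: (1/2)(19.1429)(38.2857) = 366.449.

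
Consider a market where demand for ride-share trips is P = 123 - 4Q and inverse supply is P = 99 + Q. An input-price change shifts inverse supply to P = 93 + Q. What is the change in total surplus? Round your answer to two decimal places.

32.40

Initial equilibrium: Q_0 = 4.8, P_0 = 103.8; CS_0 = (1/2)(4.8)(19.2) = 46.08, PS_0 = (1/2)(4.8)(4.8) = 11.52.
New equilibrium: 123 - 4Q = 93 + Q gives Q_1 = 6, P_1 = 99; CS_1 = 72, PS_1 = 18.
Change in total surplus = (72 + 18) - (46.08 + 11.52) = 32.4.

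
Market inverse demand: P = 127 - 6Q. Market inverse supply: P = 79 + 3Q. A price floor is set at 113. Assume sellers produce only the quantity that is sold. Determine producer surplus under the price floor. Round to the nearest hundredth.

71.17

Free-market equilibrium: 127 - 6Q = 79 + 3Q gives Q* = 5.3333, P* = 95.
At P = 113, buyers demand (127 - 113)/6 = 2.3333 while sellers would supply more, so the quantity traded is 2.3333 at price 113.
The supply price at Q = 2.3333 is 86. PS is the trapezoid between 113 and supply over [0, 2.3333]: (1/2)[(113 - 79) + (113 - 86)](2.3333) = 71.1667.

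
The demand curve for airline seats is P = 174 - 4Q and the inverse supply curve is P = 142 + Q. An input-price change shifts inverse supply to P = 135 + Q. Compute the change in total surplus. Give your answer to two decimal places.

Initial equilibrium: Q_0 = 6.4, P_0 = 148.4; CS_0 = (1/2)(6.4)(25.6) = 81.92, PS_0 = (1/2)(6.4)(6.4) = 20.48.
New equilibrium: 174 - 4Q = 135 + Q gives Q_1 = 7.8, P_1 = 142.8; CS_1 = 121.68, PS_1 = 30.42.
Change in total surplus = (121.68 + 30.42) - (81.92 + 20.48) = 49.7.

49.70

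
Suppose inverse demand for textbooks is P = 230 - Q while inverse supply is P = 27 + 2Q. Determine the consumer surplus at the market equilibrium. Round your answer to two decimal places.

2289.39

Setting demand equal to supply, 203 = 3Q, so Q* = 67.6667 and P* = 162.3333.
Consumer surplus is the triangle under demand above P*: (1/2)(67.6667)(230 - 162.3333) = (1/2)(67.6667)(67.6667) = 2289.3889.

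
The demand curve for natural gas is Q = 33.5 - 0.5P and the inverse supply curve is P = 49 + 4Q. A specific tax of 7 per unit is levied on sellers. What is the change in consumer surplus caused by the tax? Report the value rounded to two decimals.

-5.64

Rewriting demand in inverse form: P = 67 - 2Q.
Without the tax, 67 - 2Q = 49 + 4Q so Q* = 3 and P* = 61.
With the tax, sellers need 7 more per unit: 67 - 2Q = 49 + 4Q + 7, so Q_t = 1.8333. Buyers pay P_b = 63.3333; sellers receive P_s = P_b - 7 = 56.3333.
CS falls from (1/2)(3)(6) = 9 to (1/2)(1.8333)(3.6667) = 3.3611, a change of -5.6389.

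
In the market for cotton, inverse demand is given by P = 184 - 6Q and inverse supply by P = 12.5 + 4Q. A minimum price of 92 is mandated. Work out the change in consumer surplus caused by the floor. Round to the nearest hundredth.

Without the control, 184 - 6Q = 12.5 + 4Q so Q* = 17.15 and P* = 81.1.
At the floor price 92, quantity demanded is (184 - 92)/6 = 15.3333; demand is the short side, so Q = 15.3333 trades at P = 92.
CS goes from (1/2)(17.15)(102.9) = 882.3675 to 705.3333 (computed as (184 - 92)(15.3333) - (1/2)(6)(15.3333)^2), a change of -177.0342.

-177.03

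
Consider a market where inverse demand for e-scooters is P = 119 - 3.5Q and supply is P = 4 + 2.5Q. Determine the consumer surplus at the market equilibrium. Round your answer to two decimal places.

642.88

Set 119 - 3.5Q = 4 + 2.5Q, which gives 115 = 6Q, so Q* = 19.1667 and P* = 119 - 3.5(19.1667) = 51.9167.
Consumer surplus is the triangle under demand above P*: (1/2)(19.1667)(119 - 51.9167) = (1/2)(19.1667)(67.0833) = 642.8819.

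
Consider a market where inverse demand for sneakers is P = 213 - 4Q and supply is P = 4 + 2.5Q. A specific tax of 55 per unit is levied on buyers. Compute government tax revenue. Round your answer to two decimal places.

Without the tax, 213 - 4Q = 4 + 2.5Q so Q* = 32.1538 and P* = 84.3846.
With the tax, buyers' net willingness to pay falls by 55: (213 - 55) - 4Q = 4 + 2.5Q, so Q_t = 23.6923. Buyers pay P_b = 118.2308; sellers receive P_s = P_b - 55 = 63.2308.
Revenue is the tax times quantity traded: 55 x 23.6923 = 1303.0769.

1303.08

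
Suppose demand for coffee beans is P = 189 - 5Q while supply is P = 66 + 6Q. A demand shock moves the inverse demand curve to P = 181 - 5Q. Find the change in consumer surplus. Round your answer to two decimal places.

-39.34

Initial equilibrium: Q_0 = 11.1818, P_0 = 133.0909; CS_0 = (1/2)(11.1818)(55.9091) = 312.5826, PS_0 = (1/2)(11.1818)(67.0909) = 375.0992.
New equilibrium: 181 - 5Q = 66 + 6Q gives Q_1 = 10.4545, P_1 = 128.7273; CS_1 = 273.2438, PS_1 = 327.8926.
Change in consumer surplus = 273.2438 - 312.5826 = -39.3388.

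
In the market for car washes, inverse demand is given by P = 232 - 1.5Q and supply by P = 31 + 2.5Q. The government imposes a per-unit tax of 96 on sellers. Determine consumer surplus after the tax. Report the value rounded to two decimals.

Pre-tax equilibrium: 232 - 1.5Q = 31 + 2.5Q gives Q* = 50.25, P* = 156.625.
With the tax, sellers need 96 more per unit: 232 - 1.5Q = 31 + 2.5Q + 96, so Q_t = 26.25. Buyers pay P_b = 192.625; sellers receive P_s = P_b - 96 = 96.625.
CS = (1/2)(Q_t)(232 - P_b) = (1/2)(26.25)(39.375) = 516.7969.

516.80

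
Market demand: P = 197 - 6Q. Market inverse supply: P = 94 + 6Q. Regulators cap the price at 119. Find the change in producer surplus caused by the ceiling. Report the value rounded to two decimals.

Free-market equilibrium: 197 - 6Q = 94 + 6Q gives Q* = 8.5833, P* = 145.5.
At P = 119, sellers supply (119 - 94)/6 = 4.1667 while buyers want more, so the quantity traded is 4.1667 at price 119.
PS goes from (1/2)(8.5833)(51.5) = 221.0208 to 52.0833 (computed as (119 - 94)(4.1667) - (1/2)(6)(4.1667)^2), a change of -168.9375.

-168.94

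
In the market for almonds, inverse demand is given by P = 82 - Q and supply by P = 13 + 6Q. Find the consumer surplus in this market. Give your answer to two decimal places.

48.58

Setting demand equal to supply, 69 = 7Q, so Q* = 9.8571 and P* = 72.1429.
CS is the area between the demand curve and P* from 0 to Q*: (1/2)(9.8571)(9.8571) = 48.5816.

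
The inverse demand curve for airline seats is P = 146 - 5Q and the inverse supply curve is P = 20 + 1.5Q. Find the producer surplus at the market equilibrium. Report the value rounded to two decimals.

Setting demand equal to supply, 126 = 6.5Q, so Q* = 19.3846 and P* = 49.0769.
PS is the area between P* and the supply curve from 0 to Q*: (1/2)(19.3846)(29.0769) = 281.8225.

281.82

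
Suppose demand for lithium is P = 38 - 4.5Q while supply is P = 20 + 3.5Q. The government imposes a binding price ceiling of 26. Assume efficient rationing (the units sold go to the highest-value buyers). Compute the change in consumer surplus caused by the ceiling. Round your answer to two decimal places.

Free-market equilibrium: 38 - 4.5Q = 20 + 3.5Q gives Q* = 2.25, P* = 27.875.
At the ceiling price 26, quantity supplied is (26 - 20)/3.5 = 1.7143; supply is the short side, so Q = 1.7143 trades at P = 26.
CS goes from (1/2)(2.25)(10.125) = 11.3906 to 13.9592 (computed as (38 - 26)(1.7143) - (1/2)(4.5)(1.7143)^2), a change of 2.5686.

2.57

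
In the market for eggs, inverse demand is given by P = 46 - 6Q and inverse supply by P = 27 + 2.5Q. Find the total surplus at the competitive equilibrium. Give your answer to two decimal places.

21.24

Setting demand equal to supply, 19 = 8.5Q, so Q* = 2.2353 and P* = 32.5882.
CS = (1/2)(2.2353)(13.4118) = 14.9896 and PS = (1/2)(2.2353)(5.5882) = 6.2457, so total surplus = 21.2353.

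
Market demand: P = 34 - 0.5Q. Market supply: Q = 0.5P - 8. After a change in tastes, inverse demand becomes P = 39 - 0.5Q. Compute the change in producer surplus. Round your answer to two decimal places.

32.80

Rewriting supply in inverse form: P = 16 + 2Q.
Initial equilibrium: Q_0 = 7.2, P_0 = 30.4; CS_0 = (1/2)(7.2)(3.6) = 12.96, PS_0 = (1/2)(7.2)(14.4) = 51.84.
New equilibrium: 39 - 0.5Q = 16 + 2Q gives Q_1 = 9.2, P_1 = 34.4; CS_1 = 21.16, PS_1 = 84.64.
Change in producer surplus = 84.64 - 51.84 = 32.8.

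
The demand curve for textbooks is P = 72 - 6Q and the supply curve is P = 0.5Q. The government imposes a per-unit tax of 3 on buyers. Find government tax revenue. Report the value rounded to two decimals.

31.85

Without the tax, 72 - 6Q = 0.5Q so Q* = 11.0769 and P* = 5.5385.
With the tax, buyers' net willingness to pay falls by 3: (72 - 3) - 6Q = 0.5Q, so Q_t = 10.6154. Buyers pay P_b = 8.3077; sellers receive P_s = P_b - 3 = 5.3077.
Tax revenue = t x Q_t = 3 x 10.6154 = 31.8462.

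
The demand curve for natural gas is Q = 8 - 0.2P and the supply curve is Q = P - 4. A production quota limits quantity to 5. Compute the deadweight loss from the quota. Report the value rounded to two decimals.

3.00

Rewriting demand in inverse form: P = 40 - 5Q.
Rewriting supply in inverse form: P = 4 + Q.
Without the quota, 40 - 5Q = 4 + Q gives Q* = 6.
At Q = 5 the demand price is 40 - 5(5) = 15 and the supply price is 4 + (5) = 9.
DWL = (1/2)(gap between curves at 5) x (Q* - 5) = (1/2)(6)(1) = 3.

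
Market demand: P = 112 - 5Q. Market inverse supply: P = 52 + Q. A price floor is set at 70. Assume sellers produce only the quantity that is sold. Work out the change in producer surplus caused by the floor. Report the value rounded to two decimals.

65.92

Free-market equilibrium: 112 - 5Q = 52 + Q gives Q* = 10, P* = 62.
At the floor price 70, quantity demanded is (112 - 70)/5 = 8.4; demand is the short side, so Q = 8.4 trades at P = 70.
PS goes from (1/2)(10)(10) = 50 to 115.92 (computed as (70 - 52)(8.4) - (1/2)(1)(8.4)^2), a change of 65.92.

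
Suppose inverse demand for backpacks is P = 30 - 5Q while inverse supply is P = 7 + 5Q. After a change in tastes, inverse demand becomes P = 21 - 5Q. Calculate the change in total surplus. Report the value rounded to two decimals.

Initial equilibrium: Q_0 = 2.3, P_0 = 18.5; CS_0 = (1/2)(2.3)(11.5) = 13.225, PS_0 = (1/2)(2.3)(11.5) = 13.225.
New equilibrium: 21 - 5Q = 7 + 5Q gives Q_1 = 1.4, P_1 = 14; CS_1 = 4.9, PS_1 = 4.9.
Change in total surplus = (4.9 + 4.9) - (13.225 + 13.225) = -16.65.

-16.65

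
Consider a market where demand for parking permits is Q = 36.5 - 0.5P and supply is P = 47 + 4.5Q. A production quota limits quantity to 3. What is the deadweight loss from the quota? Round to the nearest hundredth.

Rewriting demand in inverse form: P = 73 - 2Q.
Without the quota, 73 - 2Q = 47 + 4.5Q gives Q* = 4.
At Q = 3 the demand price is 73 - 2(3) = 67 and the supply price is 47 + 4.5(3) = 60.5.
Deadweight loss is the triangle between the curves from 3 to 4: (1/2)(67 - 60.5)(4 - 3) = 3.25.

3.25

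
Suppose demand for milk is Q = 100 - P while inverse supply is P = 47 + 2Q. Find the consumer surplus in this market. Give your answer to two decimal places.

156.06

Rewriting demand in inverse form: P = 100 - Q.
Set 100 - Q = 47 + 2Q, which gives 53 = 3Q, so Q* = 17.6667 and P* = 100 - (17.6667) = 82.3333.
The demand choke price is 100, so CS = (1/2)(Q*)(100 - P*) = (1/2)(17.6667)(17.6667) = 156.0556.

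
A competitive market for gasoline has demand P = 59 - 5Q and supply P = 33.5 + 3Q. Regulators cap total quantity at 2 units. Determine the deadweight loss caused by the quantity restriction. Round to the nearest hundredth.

5.64

Unrestricted equilibrium: Q* = (59 - 33.5)/(5 + 3) = 3.1875.
At Q = 2 the demand price is 59 - 5(2) = 49 and the supply price is 33.5 + 3(2) = 39.5.
Deadweight loss is the triangle between the curves from 2 to 3.1875: (1/2)(49 - 39.5)(3.1875 - 2) = 5.6406.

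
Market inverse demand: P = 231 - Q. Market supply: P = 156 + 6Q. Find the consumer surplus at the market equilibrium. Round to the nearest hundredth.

Equilibrium: 231 - Q = 156 + 6Q, so Q* = 10.7143 and P* = 220.2857.
The demand choke price is 231, so CS = (1/2)(Q*)(231 - P*) = (1/2)(10.7143)(10.7143) = 57.398.

57.40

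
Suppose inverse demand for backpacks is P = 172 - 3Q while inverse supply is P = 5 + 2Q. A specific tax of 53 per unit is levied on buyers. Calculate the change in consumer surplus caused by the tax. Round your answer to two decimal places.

Without the tax, 172 - 3Q = 5 + 2Q so Q* = 33.4 and P* = 71.8.
A tax on buyers shifts demand down by 53: (172 - 53) - 3Q = 5 + 2Q, so Q_t = 22.8. Buyers pay P_b = 103.6; sellers receive P_s = P_b - 53 = 50.6.
CS falls from (1/2)(33.4)(100.2) = 1673.34 to (1/2)(22.8)(68.4) = 779.76, a change of -893.58.

-893.58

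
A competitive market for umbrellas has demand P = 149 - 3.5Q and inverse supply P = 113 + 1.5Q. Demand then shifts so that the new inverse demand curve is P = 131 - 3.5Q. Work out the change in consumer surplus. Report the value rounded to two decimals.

Initial equilibrium: Q_0 = 7.2, P_0 = 123.8; CS_0 = (1/2)(7.2)(25.2) = 90.72, PS_0 = (1/2)(7.2)(10.8) = 38.88.
New equilibrium: 131 - 3.5Q = 113 + 1.5Q gives Q_1 = 3.6, P_1 = 118.4; CS_1 = 22.68, PS_1 = 9.72.
Change in consumer surplus = 22.68 - 90.72 = -68.04.

-68.04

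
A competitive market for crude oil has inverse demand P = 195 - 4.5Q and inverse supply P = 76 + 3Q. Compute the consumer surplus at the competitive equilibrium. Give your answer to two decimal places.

Equilibrium: 195 - 4.5Q = 76 + 3Q, so Q* = 15.8667 and P* = 123.6.
The demand choke price is 195, so CS = (1/2)(Q*)(195 - P*) = (1/2)(15.8667)(71.4) = 566.44.

566.44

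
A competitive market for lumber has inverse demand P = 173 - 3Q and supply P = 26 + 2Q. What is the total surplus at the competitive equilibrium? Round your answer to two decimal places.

Set 173 - 3Q = 26 + 2Q, which gives 147 = 5Q, so Q* = 29.4 and P* = 173 - 3(29.4) = 84.8.
CS = (1/2)(29.4)(88.2) = 1296.54 and PS = (1/2)(29.4)(58.8) = 864.36, so total surplus = 2160.9.

2160.90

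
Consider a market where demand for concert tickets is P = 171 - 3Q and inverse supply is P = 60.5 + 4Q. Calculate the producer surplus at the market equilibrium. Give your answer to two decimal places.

Setting demand equal to supply, 110.5 = 7Q, so Q* = 15.7857 and P* = 123.6429.
PS is the area between P* and the supply curve from 0 to Q*: (1/2)(15.7857)(63.1429) = 498.3776.

498.38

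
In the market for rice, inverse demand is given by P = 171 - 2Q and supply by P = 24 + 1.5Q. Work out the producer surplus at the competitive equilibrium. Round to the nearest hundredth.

1323.00

Set 171 - 2Q = 24 + 1.5Q, which gives 147 = 3.5Q, so Q* = 42 and P* = 171 - 2(42) = 87.
PS is the area between P* and the supply curve from 0 to Q*: (1/2)(42)(63) = 1323.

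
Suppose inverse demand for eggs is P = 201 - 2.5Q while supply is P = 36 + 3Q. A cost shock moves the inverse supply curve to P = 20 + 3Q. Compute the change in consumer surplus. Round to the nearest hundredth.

228.76

Initial equilibrium: Q_0 = 30, P_0 = 126; CS_0 = (1/2)(30)(75) = 1125, PS_0 = (1/2)(30)(90) = 1350.
New equilibrium: 201 - 2.5Q = 20 + 3Q gives Q_1 = 32.9091, P_1 = 118.7273; CS_1 = 1353.7603, PS_1 = 1624.5124.
Change in consumer surplus = 1353.7603 - 1125 = 228.7603.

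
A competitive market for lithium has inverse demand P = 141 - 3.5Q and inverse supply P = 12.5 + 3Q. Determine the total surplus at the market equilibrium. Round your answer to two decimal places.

1270.17

Setting demand equal to supply, 128.5 = 6.5Q, so Q* = 19.7692 and P* = 71.8077.
CS = (1/2)(19.7692)(69.1923) = 683.9393 and PS = (1/2)(19.7692)(59.3077) = 586.2337, so total surplus = 1270.1731.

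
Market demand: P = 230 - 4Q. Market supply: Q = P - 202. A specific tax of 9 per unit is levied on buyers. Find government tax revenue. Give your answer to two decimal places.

Rewriting supply in inverse form: P = 202 + Q.
Pre-tax equilibrium: 230 - 4Q = 202 + Q gives Q* = 5.6, P* = 207.6.
With the tax, buyers' net willingness to pay falls by 9: (230 - 9) - 4Q = 202 + Q, so Q_t = 3.8. Buyers pay P_b = 214.8; sellers receive P_s = P_b - 9 = 205.8.
Revenue is the tax times quantity traded: 9 x 3.8 = 34.2.

34.20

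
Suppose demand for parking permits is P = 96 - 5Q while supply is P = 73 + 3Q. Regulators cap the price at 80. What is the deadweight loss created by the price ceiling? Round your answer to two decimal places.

1.17

Without the control, 96 - 5Q = 73 + 3Q so Q* = 2.875 and P* = 81.625.
At the ceiling price 80, quantity supplied is (80 - 73)/3 = 2.3333; supply is the short side, so Q = 2.3333 trades at P = 80.
The lost-trades triangle has base Q* - 2.3333 = 0.5417 and height equal to the gap between the curves at Q = 2.3333, which is 84.3333 - 80 = 4.3333. DWL = (1/2)(0.5417)(4.3333) = 1.1736.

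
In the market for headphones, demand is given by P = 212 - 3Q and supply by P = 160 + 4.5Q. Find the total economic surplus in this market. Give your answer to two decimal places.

Setting demand equal to supply, 52 = 7.5Q, so Q* = 6.9333 and P* = 191.2.
Total surplus is the full triangle between the curves from 0 to Q*: (1/2)(6.9333)(212 - 160) = 180.2667.

180.27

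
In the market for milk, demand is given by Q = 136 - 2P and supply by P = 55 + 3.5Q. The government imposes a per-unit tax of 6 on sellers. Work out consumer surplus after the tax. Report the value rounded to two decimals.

Rewriting demand in inverse form: P = 68 - 0.5Q.
Pre-tax equilibrium: 68 - 0.5Q = 55 + 3.5Q gives Q* = 3.25, P* = 66.375.
A tax on sellers shifts supply up by 6: 68 - 0.5Q = 55 + 3.5Q + 6, so Q_t = 1.75. Buyers pay P_b = 67.125; sellers receive P_s = P_b - 6 = 61.125.
CS = (1/2)(Q_t)(68 - P_b) = (1/2)(1.75)(0.875) = 0.7656.

0.77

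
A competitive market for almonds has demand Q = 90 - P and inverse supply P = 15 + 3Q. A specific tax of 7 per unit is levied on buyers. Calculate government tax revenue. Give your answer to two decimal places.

Rewriting demand in inverse form: P = 90 - Q.
Without the tax, 90 - Q = 15 + 3Q so Q* = 18.75 and P* = 71.25.
A tax on buyers shifts demand down by 7: (90 - 7) - Q = 15 + 3Q, so Q_t = 17. Buyers pay P_b = 73; sellers receive P_s = P_b - 7 = 66.
Tax revenue = t x Q_t = 7 x 17 = 119.

119.00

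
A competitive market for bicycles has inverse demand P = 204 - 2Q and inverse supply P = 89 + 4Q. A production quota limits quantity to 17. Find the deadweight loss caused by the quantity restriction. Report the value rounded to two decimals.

14.08

Without the quota, 204 - 2Q = 89 + 4Q gives Q* = 19.1667.
At Q = 17 the demand price is 204 - 2(17) = 170 and the supply price is 89 + 4(17) = 157.
DWL = (1/2)(gap between curves at 17) x (Q* - 17) = (1/2)(13)(2.1667) = 14.0833.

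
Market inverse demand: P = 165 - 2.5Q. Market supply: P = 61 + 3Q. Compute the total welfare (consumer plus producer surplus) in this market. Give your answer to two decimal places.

983.27

Setting demand equal to supply, 104 = 5.5Q, so Q* = 18.9091 and P* = 117.7273.
Total surplus is the full triangle between the curves from 0 to Q*: (1/2)(18.9091)(165 - 61) = 983.2727.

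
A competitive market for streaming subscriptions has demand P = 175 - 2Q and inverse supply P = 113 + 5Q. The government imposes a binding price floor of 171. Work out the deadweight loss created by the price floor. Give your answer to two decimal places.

Without the control, 175 - 2Q = 113 + 5Q so Q* = 8.8571 and P* = 157.2857.
At the floor price 171, quantity demanded is (175 - 171)/2 = 2; demand is the short side, so Q = 2 trades at P = 171.
The lost-trades triangle has base Q* - 2 = 6.8571 and height equal to the gap between the curves at Q = 2, which is 171 - 123 = 48. DWL = (1/2)(6.8571)(48) = 164.5714.

164.57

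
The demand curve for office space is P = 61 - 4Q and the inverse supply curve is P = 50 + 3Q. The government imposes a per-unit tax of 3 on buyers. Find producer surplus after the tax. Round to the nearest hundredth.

Without the tax, 61 - 4Q = 50 + 3Q so Q* = 1.5714 and P* = 54.7143.
With the tax, buyers' net willingness to pay falls by 3: (61 - 3) - 4Q = 50 + 3Q, so Q_t = 1.1429. Buyers pay P_b = 56.4286; sellers receive P_s = P_b - 3 = 53.4286.
Producer surplus is the triangle above supply below P_s: (1/2)(1.1429)(53.4286 - 50) = 1.9592.

1.96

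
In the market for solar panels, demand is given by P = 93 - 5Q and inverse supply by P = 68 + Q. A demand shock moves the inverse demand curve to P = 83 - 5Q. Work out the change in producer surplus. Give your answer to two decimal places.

Initial equilibrium: Q_0 = 4.1667, P_0 = 72.1667; CS_0 = (1/2)(4.1667)(20.8333) = 43.4028, PS_0 = (1/2)(4.1667)(4.1667) = 8.6806.
New equilibrium: 83 - 5Q = 68 + Q gives Q_1 = 2.5, P_1 = 70.5; CS_1 = 15.625, PS_1 = 3.125.
Change in producer surplus = 3.125 - 8.6806 = -5.5556.

-5.56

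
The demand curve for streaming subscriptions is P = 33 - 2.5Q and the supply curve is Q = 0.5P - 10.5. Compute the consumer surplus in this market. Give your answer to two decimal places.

Rewriting supply in inverse form: P = 21 + 2Q.
Equilibrium: 33 - 2.5Q = 21 + 2Q, so Q* = 2.6667 and P* = 26.3333.
The demand choke price is 33, so CS = (1/2)(Q*)(33 - P*) = (1/2)(2.6667)(6.6667) = 8.8889.

8.89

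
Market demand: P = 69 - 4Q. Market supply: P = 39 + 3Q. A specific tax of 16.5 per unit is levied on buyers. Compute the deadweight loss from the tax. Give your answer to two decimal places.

19.45

Without the tax, 69 - 4Q = 39 + 3Q so Q* = 4.2857 and P* = 51.8571.
With the tax, buyers' net willingness to pay falls by 16.5: (69 - 16.5) - 4Q = 39 + 3Q, so Q_t = 1.9286. Buyers pay P_b = 61.2857; sellers receive P_s = P_b - 16.5 = 44.7857.
The welfare triangle lost has base Q* - Q_t = 2.3571 and height t = 16.5, so DWL = (1/2)(2.3571)(16.5) = 19.4464.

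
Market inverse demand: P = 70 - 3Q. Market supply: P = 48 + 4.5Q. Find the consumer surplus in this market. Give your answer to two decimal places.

12.91

Equilibrium: 70 - 3Q = 48 + 4.5Q, so Q* = 2.9333 and P* = 61.2.
The demand choke price is 70, so CS = (1/2)(Q*)(70 - P*) = (1/2)(2.9333)(8.8) = 12.9067.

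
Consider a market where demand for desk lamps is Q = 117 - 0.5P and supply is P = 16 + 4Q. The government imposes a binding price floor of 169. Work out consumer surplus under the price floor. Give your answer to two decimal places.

Rewriting demand in inverse form: P = 234 - 2Q.
Free-market equilibrium: 234 - 2Q = 16 + 4Q gives Q* = 36.3333, P* = 161.3333.
At the floor price 169, quantity demanded is (234 - 169)/2 = 32.5; demand is the short side, so Q = 32.5 trades at P = 169.
CS is the triangle under demand above 169: (1/2)(32.5)(234 - 169) = 1056.25.

1056.25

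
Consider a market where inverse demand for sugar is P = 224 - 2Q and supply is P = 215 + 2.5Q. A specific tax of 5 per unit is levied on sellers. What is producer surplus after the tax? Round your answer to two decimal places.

0.99

Pre-tax equilibrium: 224 - 2Q = 215 + 2.5Q gives Q* = 2, P* = 220.
A tax on sellers shifts supply up by 5: 224 - 2Q = 215 + 2.5Q + 5, so Q_t = 0.8889. Buyers pay P_b = 222.2222; sellers receive P_s = P_b - 5 = 217.2222.
PS = (1/2)(Q_t)(P_s - 215) = (1/2)(0.8889)(2.2222) = 0.9877.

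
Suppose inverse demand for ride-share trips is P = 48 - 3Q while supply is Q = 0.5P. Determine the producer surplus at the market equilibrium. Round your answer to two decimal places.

92.16

Rewriting supply in inverse form: P = 2Q.
Setting demand equal to supply, 48 = 5Q, so Q* = 9.6 and P* = 19.2.
The supply curve's price intercept is 0, so PS = (1/2)(Q*)(P* - 0) = (1/2)(9.6)(19.2) = 92.16.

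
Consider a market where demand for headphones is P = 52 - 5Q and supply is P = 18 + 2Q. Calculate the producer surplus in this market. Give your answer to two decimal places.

23.59

Set 52 - 5Q = 18 + 2Q, which gives 34 = 7Q, so Q* = 4.8571 and P* = 52 - 5(4.8571) = 27.7143.
The supply curve's price intercept is 18, so PS = (1/2)(Q*)(P* - 18) = (1/2)(4.8571)(9.7143) = 23.5918.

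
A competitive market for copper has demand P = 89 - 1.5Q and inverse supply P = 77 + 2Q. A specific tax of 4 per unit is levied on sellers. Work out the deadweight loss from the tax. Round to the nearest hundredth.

2.29

Without the tax, 89 - 1.5Q = 77 + 2Q so Q* = 3.4286 and P* = 83.8571.
With the tax, sellers need 4 more per unit: 89 - 1.5Q = 77 + 2Q + 4, so Q_t = 2.2857. Buyers pay P_b = 85.5714; sellers receive P_s = P_b - 4 = 81.5714.
The welfare triangle lost has base Q* - Q_t = 1.1429 and height t = 4, so DWL = (1/2)(1.1429)(4) = 2.2857.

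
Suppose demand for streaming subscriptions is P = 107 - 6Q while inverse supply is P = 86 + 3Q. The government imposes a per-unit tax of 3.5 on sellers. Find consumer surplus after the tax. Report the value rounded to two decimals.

Without the tax, 107 - 6Q = 86 + 3Q so Q* = 2.3333 and P* = 93.
A tax on sellers shifts supply up by 3.5: 107 - 6Q = 86 + 3Q + 3.5, so Q_t = 1.9444. Buyers pay P_b = 95.3333; sellers receive P_s = P_b - 3.5 = 91.8333.
Consumer surplus is the triangle under demand above P_b: (1/2)(1.9444)(107 - 95.3333) = 11.3426.

11.34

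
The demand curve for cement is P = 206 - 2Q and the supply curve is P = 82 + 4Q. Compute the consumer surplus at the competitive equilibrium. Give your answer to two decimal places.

427.11

Set 206 - 2Q = 82 + 4Q, which gives 124 = 6Q, so Q* = 20.6667 and P* = 206 - 2(20.6667) = 164.6667.
CS is the area between the demand curve and P* from 0 to Q*: (1/2)(20.6667)(41.3333) = 427.1111.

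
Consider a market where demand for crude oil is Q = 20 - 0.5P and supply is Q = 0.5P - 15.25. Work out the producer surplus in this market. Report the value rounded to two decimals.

5.64

Rewriting demand in inverse form: P = 40 - 2Q.
Rewriting supply in inverse form: P = 30.5 + 2Q.
Set 40 - 2Q = 30.5 + 2Q, which gives 9.5 = 4Q, so Q* = 2.375 and P* = 40 - 2(2.375) = 35.25.
PS is the area between P* and the supply curve from 0 to Q*: (1/2)(2.375)(4.75) = 5.6406.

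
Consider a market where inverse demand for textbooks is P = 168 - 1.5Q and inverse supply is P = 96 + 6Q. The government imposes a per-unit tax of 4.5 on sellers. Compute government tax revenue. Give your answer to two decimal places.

40.50

Without the tax, 168 - 1.5Q = 96 + 6Q so Q* = 9.6 and P* = 153.6.
A tax on sellers shifts supply up by 4.5: 168 - 1.5Q = 96 + 6Q + 4.5, so Q_t = 9. Buyers pay P_b = 154.5; sellers receive P_s = P_b - 4.5 = 150.
Revenue is the tax times quantity traded: 4.5 x 9 = 40.5.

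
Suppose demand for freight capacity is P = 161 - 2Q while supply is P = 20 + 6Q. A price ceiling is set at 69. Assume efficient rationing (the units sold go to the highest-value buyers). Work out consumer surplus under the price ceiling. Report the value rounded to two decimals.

Free-market equilibrium: 161 - 2Q = 20 + 6Q gives Q* = 17.625, P* = 125.75.
At P = 69, sellers supply (69 - 20)/6 = 8.1667 while buyers want more, so the quantity traded is 8.1667 at price 69.
The demand price at Q = 8.1667 is 144.6667. CS is the trapezoid between demand and 69 over [0, 8.1667]: (1/2)[(161 - 69) + (144.6667 - 69)](8.1667) = 684.6389.

684.64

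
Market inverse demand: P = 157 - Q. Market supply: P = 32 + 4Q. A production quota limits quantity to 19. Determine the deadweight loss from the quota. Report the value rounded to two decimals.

Unrestricted equilibrium: Q* = (157 - 32)/(1 + 4) = 25.
At Q = 19 the demand price is 157 - (19) = 138 and the supply price is 32 + 4(19) = 108.
DWL = (1/2)(gap between curves at 19) x (Q* - 19) = (1/2)(30)(6) = 90.

90.00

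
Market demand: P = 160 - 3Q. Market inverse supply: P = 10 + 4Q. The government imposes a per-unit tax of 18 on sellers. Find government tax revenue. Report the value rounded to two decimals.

Pre-tax equilibrium: 160 - 3Q = 10 + 4Q gives Q* = 21.4286, P* = 95.7143.
With the tax, sellers need 18 more per unit: 160 - 3Q = 10 + 4Q + 18, so Q_t = 18.8571. Buyers pay P_b = 103.4286; sellers receive P_s = P_b - 18 = 85.4286.
Revenue is the tax times quantity traded: 18 x 18.8571 = 339.4286.

339.43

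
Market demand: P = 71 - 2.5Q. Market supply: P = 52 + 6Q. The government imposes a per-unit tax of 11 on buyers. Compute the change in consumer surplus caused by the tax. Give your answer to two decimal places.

-5.14

Without the tax, 71 - 2.5Q = 52 + 6Q so Q* = 2.2353 and P* = 65.4118.
A tax on buyers shifts demand down by 11: (71 - 11) - 2.5Q = 52 + 6Q, so Q_t = 0.9412. Buyers pay P_b = 68.6471; sellers receive P_s = P_b - 11 = 57.6471.
CS falls from (1/2)(2.2353)(5.5882) = 6.2457 to (1/2)(0.9412)(2.3529) = 1.1073, a change of -5.1384.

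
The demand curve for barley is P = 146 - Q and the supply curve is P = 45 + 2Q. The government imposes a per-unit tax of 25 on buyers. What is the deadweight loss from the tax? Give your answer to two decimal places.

104.17

Pre-tax equilibrium: 146 - Q = 45 + 2Q gives Q* = 33.6667, P* = 112.3333.
With the tax, buyers' net willingness to pay falls by 25: (146 - 25) - Q = 45 + 2Q, so Q_t = 25.3333. Buyers pay P_b = 120.6667; sellers receive P_s = P_b - 25 = 95.6667.
The welfare triangle lost has base Q* - Q_t = 8.3333 and height t = 25, so DWL = (1/2)(8.3333)(25) = 104.1667.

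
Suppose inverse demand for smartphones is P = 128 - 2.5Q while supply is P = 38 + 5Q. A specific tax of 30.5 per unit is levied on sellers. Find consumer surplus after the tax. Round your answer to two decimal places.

78.67

Pre-tax equilibrium: 128 - 2.5Q = 38 + 5Q gives Q* = 12, P* = 98.
A tax on sellers shifts supply up by 30.5: 128 - 2.5Q = 38 + 5Q + 30.5, so Q_t = 7.9333. Buyers pay P_b = 108.1667; sellers receive P_s = P_b - 30.5 = 77.6667.
Consumer surplus is the triangle under demand above P_b: (1/2)(7.9333)(128 - 108.1667) = 78.6722.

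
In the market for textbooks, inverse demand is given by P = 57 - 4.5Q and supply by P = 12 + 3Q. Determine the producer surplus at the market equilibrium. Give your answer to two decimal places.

54.00

Setting demand equal to supply, 45 = 7.5Q, so Q* = 6 and P* = 30.
The supply curve's price intercept is 12, so PS = (1/2)(Q*)(P* - 12) = (1/2)(6)(18) = 54.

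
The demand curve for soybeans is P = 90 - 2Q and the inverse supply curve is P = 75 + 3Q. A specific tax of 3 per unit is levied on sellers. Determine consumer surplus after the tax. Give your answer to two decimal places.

Without the tax, 90 - 2Q = 75 + 3Q so Q* = 3 and P* = 84.
A tax on sellers shifts supply up by 3: 90 - 2Q = 75 + 3Q + 3, so Q_t = 2.4. Buyers pay P_b = 85.2; sellers receive P_s = P_b - 3 = 82.2.
CS = (1/2)(Q_t)(90 - P_b) = (1/2)(2.4)(4.8) = 5.76.

5.76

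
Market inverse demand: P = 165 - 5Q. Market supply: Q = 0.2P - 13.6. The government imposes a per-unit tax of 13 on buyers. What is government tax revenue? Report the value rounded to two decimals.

Rewriting supply in inverse form: P = 68 + 5Q.
Pre-tax equilibrium: 165 - 5Q = 68 + 5Q gives Q* = 9.7, P* = 116.5.
With the tax, buyers' net willingness to pay falls by 13: (165 - 13) - 5Q = 68 + 5Q, so Q_t = 8.4. Buyers pay P_b = 123; sellers receive P_s = P_b - 13 = 110.
Tax revenue = t x Q_t = 13 x 8.4 = 109.2.

109.20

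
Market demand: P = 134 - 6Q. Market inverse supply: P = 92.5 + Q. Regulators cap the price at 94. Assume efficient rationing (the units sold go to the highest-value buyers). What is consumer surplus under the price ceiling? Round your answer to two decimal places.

53.25

Without the control, 134 - 6Q = 92.5 + Q so Q* = 5.9286 and P* = 98.4286.
At the ceiling price 94, quantity supplied is (94 - 92.5)/1 = 1.5; supply is the short side, so Q = 1.5 trades at P = 94.
The demand price at Q = 1.5 is 125. CS is the trapezoid between demand and 94 over [0, 1.5]: (1/2)[(134 - 94) + (125 - 94)](1.5) = 53.25.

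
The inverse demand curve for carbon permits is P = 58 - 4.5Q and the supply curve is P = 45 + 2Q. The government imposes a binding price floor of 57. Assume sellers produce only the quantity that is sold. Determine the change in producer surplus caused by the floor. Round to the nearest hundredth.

-1.38

Free-market equilibrium: 58 - 4.5Q = 45 + 2Q gives Q* = 2, P* = 49.
At the floor price 57, quantity demanded is (58 - 57)/4.5 = 0.2222; demand is the short side, so Q = 0.2222 trades at P = 57.
PS goes from (1/2)(2)(4) = 4 to 2.6173 (computed as (57 - 45)(0.2222) - (1/2)(2)(0.2222)^2), a change of -1.3827.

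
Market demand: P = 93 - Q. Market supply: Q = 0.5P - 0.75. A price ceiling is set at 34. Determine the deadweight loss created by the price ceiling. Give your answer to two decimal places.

304.59

Rewriting supply in inverse form: P = 1.5 + 2Q.
Free-market equilibrium: 93 - Q = 1.5 + 2Q gives Q* = 30.5, P* = 62.5.
At the ceiling price 34, quantity supplied is (34 - 1.5)/2 = 16.25; supply is the short side, so Q = 16.25 trades at P = 34.
At Q = 16.25 the demand price is 76.75 and the supply price is 34. Deadweight loss is the triangle between the curves from 16.25 to 30.5: (1/2)(76.75 - 34)(30.5 - 16.25) = 304.5938.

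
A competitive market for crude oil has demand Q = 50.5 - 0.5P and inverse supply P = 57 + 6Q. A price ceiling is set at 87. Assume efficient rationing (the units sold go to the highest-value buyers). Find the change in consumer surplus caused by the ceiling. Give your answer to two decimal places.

Rewriting demand in inverse form: P = 101 - 2Q.
Free-market equilibrium: 101 - 2Q = 57 + 6Q gives Q* = 5.5, P* = 90.
At P = 87, sellers supply (87 - 57)/6 = 5 while buyers want more, so the quantity traded is 5 at price 87.
CS goes from (1/2)(5.5)(11) = 30.25 to 45 (computed as (101 - 87)(5) - (1/2)(2)(5)^2), a change of 14.75.

14.75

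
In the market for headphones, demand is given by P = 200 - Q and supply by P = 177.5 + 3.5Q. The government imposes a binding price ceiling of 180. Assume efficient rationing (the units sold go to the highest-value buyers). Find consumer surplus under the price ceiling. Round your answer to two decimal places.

14.03

Without the control, 200 - Q = 177.5 + 3.5Q so Q* = 5 and P* = 195.
At the ceiling price 180, quantity supplied is (180 - 177.5)/3.5 = 0.7143; supply is the short side, so Q = 0.7143 trades at P = 180.
The demand price at Q = 0.7143 is 199.2857. CS is the trapezoid between demand and 180 over [0, 0.7143]: (1/2)[(200 - 180) + (199.2857 - 180)](0.7143) = 14.0306.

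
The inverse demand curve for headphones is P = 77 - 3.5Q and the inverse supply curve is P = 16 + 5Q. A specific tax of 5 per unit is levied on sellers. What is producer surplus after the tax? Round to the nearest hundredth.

108.51

Without the tax, 77 - 3.5Q = 16 + 5Q so Q* = 7.1765 and P* = 51.8824.
A tax on sellers shifts supply up by 5: 77 - 3.5Q = 16 + 5Q + 5, so Q_t = 6.5882. Buyers pay P_b = 53.9412; sellers receive P_s = P_b - 5 = 48.9412.
PS = (1/2)(Q_t)(P_s - 16) = (1/2)(6.5882)(32.9412) = 108.5121.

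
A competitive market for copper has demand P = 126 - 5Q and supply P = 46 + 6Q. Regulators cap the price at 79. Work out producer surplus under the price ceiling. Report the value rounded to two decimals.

90.75

Free-market equilibrium: 126 - 5Q = 46 + 6Q gives Q* = 7.2727, P* = 89.6364.
At the ceiling price 79, quantity supplied is (79 - 46)/6 = 5.5; supply is the short side, so Q = 5.5 trades at P = 79.
PS is the triangle above supply below 79: (1/2)(5.5)(79 - 46) = 90.75.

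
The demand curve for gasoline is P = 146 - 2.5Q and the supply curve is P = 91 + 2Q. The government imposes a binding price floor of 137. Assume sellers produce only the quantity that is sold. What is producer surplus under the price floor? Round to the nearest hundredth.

Free-market equilibrium: 146 - 2.5Q = 91 + 2Q gives Q* = 12.2222, P* = 115.4444.
At the floor price 137, quantity demanded is (146 - 137)/2.5 = 3.6; demand is the short side, so Q = 3.6 trades at P = 137.
The supply price at Q = 3.6 is 98.2. PS is the trapezoid between 137 and supply over [0, 3.6]: (1/2)[(137 - 91) + (137 - 98.2)](3.6) = 152.64.

152.64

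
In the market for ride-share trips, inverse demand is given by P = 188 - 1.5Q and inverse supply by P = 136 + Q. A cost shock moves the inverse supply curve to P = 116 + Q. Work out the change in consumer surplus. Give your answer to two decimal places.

297.60

Initial equilibrium: Q_0 = 20.8, P_0 = 156.8; CS_0 = (1/2)(20.8)(31.2) = 324.48, PS_0 = (1/2)(20.8)(20.8) = 216.32.
New equilibrium: 188 - 1.5Q = 116 + Q gives Q_1 = 28.8, P_1 = 144.8; CS_1 = 622.08, PS_1 = 414.72.
Change in consumer surplus = 622.08 - 324.48 = 297.6.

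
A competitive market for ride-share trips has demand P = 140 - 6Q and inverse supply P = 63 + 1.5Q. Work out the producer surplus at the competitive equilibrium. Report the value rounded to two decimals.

Equilibrium: 140 - 6Q = 63 + 1.5Q, so Q* = 10.2667 and P* = 78.4.
The supply curve's price intercept is 63, so PS = (1/2)(Q*)(P* - 63) = (1/2)(10.2667)(15.4) = 79.0533.

79.05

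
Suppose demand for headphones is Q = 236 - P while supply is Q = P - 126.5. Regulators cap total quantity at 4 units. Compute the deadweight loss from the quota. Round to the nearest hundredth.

2575.56

Rewriting demand in inverse form: P = 236 - Q.
Rewriting supply in inverse form: P = 126.5 + Q.
Unrestricted equilibrium: Q* = (236 - 126.5)/(1 + 1) = 54.75.
At Q = 4 the demand price is 236 - (4) = 232 and the supply price is 126.5 + (4) = 130.5.
Deadweight loss is the triangle between the curves from 4 to 54.75: (1/2)(232 - 130.5)(54.75 - 4) = 2575.5625.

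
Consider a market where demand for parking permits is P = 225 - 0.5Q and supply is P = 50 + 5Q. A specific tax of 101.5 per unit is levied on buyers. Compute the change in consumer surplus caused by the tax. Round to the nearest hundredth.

-208.45

Without the tax, 225 - 0.5Q = 50 + 5Q so Q* = 31.8182 and P* = 209.0909.
A tax on buyers shifts demand down by 101.5: (225 - 101.5) - 0.5Q = 50 + 5Q, so Q_t = 13.3636. Buyers pay P_b = 218.3182; sellers receive P_s = P_b - 101.5 = 116.8182.
Consumers lose the trapezoid between P* and P_b out to Q_t plus the triangle from Q_t to Q*: change in CS = 44.6467 - 253.0992 = -208.4525.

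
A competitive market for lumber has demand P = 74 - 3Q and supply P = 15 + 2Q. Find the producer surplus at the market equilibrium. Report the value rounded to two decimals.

139.24

Set 74 - 3Q = 15 + 2Q, which gives 59 = 5Q, so Q* = 11.8 and P* = 74 - 3(11.8) = 38.6.
PS is the area between P* and the supply curve from 0 to Q*: (1/2)(11.8)(23.6) = 139.24.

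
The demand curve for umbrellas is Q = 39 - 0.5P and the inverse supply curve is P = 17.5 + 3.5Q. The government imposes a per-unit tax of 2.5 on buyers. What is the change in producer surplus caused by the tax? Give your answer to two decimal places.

Rewriting demand in inverse form: P = 78 - 2Q.
Pre-tax equilibrium: 78 - 2Q = 17.5 + 3.5Q gives Q* = 11, P* = 56.
With the tax, buyers' net willingness to pay falls by 2.5: (78 - 2.5) - 2Q = 17.5 + 3.5Q, so Q_t = 10.5455. Buyers pay P_b = 56.9091; sellers receive P_s = P_b - 2.5 = 54.4091.
Producers lose the trapezoid between P_s and P* out to Q_t plus the triangle from Q_t to Q*: change in PS = 194.6116 - 211.75 = -17.1384.

-17.14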